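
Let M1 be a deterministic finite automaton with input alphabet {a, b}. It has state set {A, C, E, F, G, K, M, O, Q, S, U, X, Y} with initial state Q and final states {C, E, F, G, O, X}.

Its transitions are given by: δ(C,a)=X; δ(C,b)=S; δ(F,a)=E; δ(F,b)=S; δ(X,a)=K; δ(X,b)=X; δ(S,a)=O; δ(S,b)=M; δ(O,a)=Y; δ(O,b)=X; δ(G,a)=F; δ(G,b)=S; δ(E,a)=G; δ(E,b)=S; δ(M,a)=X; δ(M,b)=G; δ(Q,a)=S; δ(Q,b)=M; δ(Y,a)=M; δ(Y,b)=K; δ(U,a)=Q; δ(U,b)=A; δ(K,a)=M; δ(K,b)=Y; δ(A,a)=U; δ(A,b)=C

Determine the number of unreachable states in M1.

3

Starting at Q and following transitions, the reachable set is {E, F, G, K, M, O, Q, S, X, Y}. That leaves A, C, U unreachable — 3 in total.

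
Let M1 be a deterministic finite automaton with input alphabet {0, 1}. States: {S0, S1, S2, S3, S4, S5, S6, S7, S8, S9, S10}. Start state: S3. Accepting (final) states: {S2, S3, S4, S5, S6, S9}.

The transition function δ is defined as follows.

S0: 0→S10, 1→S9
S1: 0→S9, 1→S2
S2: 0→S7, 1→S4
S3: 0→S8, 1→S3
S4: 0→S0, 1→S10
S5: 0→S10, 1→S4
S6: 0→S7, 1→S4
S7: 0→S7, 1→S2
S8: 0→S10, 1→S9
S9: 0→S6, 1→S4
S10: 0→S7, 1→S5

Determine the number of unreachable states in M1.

1

No path from S3 leads to S1; the other 10 states are all reachable.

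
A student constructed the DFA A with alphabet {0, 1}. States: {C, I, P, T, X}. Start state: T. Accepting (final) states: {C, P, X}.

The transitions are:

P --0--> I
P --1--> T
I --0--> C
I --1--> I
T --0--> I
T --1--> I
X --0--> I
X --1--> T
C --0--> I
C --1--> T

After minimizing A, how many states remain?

3

First remove the unreachable states {P,X}; 3 states remain.
P0 = {C} | {I,T}.
On input 0, block {I,T} splits into {I} and {T}.
The partition is now stable with 3 blocks: {C} | {I} | {T}.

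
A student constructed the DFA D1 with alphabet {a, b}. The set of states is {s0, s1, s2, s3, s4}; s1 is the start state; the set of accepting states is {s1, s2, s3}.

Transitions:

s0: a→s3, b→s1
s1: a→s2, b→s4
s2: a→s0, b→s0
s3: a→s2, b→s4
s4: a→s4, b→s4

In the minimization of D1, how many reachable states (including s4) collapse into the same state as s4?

1

Start with accepting vs non-accepting: {s1,s2,s3} | {s0,s4}.
On input a, block {s1,s2,s3} splits into {s1,s3} and {s2}.
Refine {s0,s4} on symbol a: members go to different blocks, giving {s0} and {s4}.
Stable partition: {s1,s3} | {s0} | {s2} | {s4} — 4 equivalence classes.
The equivalence class containing s4 is {s4}, of size 1.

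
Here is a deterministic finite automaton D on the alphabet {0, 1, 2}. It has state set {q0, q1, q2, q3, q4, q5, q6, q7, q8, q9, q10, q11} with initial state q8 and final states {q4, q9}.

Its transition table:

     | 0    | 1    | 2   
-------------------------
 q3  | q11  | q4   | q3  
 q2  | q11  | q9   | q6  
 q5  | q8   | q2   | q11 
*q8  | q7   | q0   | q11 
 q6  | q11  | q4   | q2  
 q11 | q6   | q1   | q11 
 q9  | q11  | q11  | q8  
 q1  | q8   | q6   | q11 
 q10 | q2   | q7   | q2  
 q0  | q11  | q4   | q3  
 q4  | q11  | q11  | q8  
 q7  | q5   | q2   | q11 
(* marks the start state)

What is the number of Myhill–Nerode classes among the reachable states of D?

States {q10} cannot be reached from the start state, so discard them.
P0 = {q4,q9} | {q0,q1,q2,q3,q5,q6,q7,q8,q11}.
Refine {q0,q1,q2,q3,q5,q6,q7,q8,q11} on symbol 1: members go to different blocks, giving {q1,q5,q7,q8,q11} and {q0,q2,q3,q6}.
On input 0, block {q1,q5,q7,q8,q11} splits into {q1,q5,q7,q8} and {q11}.
Stable partition: {q4,q9} | {q1,q5,q7,q8} | {q0,q2,q3,q6} | {q11} — 4 equivalence classes.

4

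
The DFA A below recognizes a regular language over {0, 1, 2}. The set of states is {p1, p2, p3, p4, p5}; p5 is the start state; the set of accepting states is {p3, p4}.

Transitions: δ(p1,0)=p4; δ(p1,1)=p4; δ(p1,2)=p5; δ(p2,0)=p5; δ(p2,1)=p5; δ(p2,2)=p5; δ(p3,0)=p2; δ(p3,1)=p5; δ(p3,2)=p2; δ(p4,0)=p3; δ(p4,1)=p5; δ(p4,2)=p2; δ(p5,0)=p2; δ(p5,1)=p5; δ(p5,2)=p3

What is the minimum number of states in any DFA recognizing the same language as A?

3

States {p1,p4} cannot be reached from the start state, so discard them.
P0 = {p3} | {p2,p5}.
Refine {p2,p5} on symbol 2: members go to different blocks, giving {p2} and {p5}.
No further refinement is possible. Final partition (3 blocks): {p3} | {p2} | {p5}.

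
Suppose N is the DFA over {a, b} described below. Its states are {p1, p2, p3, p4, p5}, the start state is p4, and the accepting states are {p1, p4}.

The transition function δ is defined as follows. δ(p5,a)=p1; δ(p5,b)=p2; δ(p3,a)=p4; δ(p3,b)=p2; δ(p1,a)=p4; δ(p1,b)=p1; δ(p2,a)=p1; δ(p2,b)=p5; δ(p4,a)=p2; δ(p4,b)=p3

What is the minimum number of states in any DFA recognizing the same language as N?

All states are reachable from the start state.
Start with accepting vs non-accepting: {p1,p4} | {p2,p3,p5}.
Split {p1,p4} by δ(·,a) → {p1} and {p4}.
On input a, block {p2,p3,p5} splits into {p2,p5} and {p3}.
No further refinement is possible. Final partition (4 blocks): {p1} | {p2,p5} | {p4} | {p3}.

4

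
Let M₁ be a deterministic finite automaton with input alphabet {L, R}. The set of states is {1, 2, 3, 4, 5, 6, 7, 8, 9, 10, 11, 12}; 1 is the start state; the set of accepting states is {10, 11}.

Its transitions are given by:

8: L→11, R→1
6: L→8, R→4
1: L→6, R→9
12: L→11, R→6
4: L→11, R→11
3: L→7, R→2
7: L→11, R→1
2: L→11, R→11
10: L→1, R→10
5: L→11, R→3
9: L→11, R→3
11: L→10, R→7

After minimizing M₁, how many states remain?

States {5,12} cannot be reached from the start state, so discard them.
Initial partition by acceptance: {10,11} | {1,2,3,4,6,7,8,9}.
Split {10,11} by δ(·,L) → {10} and {11}.
Refine {1,2,3,4,6,7,8,9} on symbol L: members go to different blocks, giving {2,4,7,8,9} and {1,3,6}.
On input R, block {2,4,7,8,9} splits into {7,8,9} and {2,4}.
Refine {1,3,6} on symbol L: members go to different blocks, giving {3,6} and {1}.
On input R, block {7,8,9} splits into {7,8} and {9}.
The partition is now stable with 7 blocks: {10} | {7,8} | {11} | {3,6} | {2,4} | {1} | {9}.

7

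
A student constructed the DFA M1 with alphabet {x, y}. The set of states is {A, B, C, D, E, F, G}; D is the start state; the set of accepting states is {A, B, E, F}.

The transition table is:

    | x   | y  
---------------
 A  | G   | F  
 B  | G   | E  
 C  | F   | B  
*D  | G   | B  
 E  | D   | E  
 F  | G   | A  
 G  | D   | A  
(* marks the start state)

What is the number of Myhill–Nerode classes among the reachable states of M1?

2

Reachable states from the start: {A,B,D,E,F,G}. Unreachable: {C} — drop them.
Start with accepting vs non-accepting: {A,B,E,F} | {D,G}.
Stable partition: {A,B,E,F} | {D,G} — 2 equivalence classes.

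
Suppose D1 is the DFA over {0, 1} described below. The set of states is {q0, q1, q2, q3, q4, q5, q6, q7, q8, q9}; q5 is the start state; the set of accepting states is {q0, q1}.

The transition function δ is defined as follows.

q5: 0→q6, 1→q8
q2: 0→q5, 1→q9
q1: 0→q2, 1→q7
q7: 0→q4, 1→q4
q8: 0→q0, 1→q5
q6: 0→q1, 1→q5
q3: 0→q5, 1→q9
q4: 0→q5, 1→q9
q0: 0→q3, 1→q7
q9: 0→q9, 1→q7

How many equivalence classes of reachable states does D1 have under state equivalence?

P0 = {q0,q1} | {q2,q3,q4,q5,q6,q7,q8,q9}.
On input 0, block {q2,q3,q4,q5,q6,q7,q8,q9} splits into {q2,q3,q4,q5,q7,q9} and {q6,q8}.
Split {q2,q3,q4,q5,q7,q9} by δ(·,0) → {q2,q3,q4,q7,q9} and {q5}.
On input 0, block {q2,q3,q4,q7,q9} splits into {q2,q3,q4} and {q7,q9}.
On input 0, block {q7,q9} splits into {q7} and {q9}.
The partition is now stable with 6 blocks: {q0,q1} | {q2,q3,q4} | {q6,q8} | {q5} | {q7} | {q9}.

6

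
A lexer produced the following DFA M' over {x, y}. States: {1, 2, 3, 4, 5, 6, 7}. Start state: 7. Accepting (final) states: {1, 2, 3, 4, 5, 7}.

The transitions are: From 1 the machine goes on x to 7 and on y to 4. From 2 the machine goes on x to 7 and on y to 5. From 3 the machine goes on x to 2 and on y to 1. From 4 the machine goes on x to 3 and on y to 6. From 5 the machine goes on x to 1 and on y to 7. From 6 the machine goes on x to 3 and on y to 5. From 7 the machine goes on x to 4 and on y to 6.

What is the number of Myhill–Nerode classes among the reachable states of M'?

7

Every state is reachable, so we keep all 7.
Start with accepting vs non-accepting: {1,2,3,4,5,7} | {6}.
On input y, block {1,2,3,4,5,7} splits into {1,2,3,5} and {4,7}.
Split {1,2,3,5} by δ(·,x) → {1,2} and {3,5}.
Refine {1,2} on symbol y: members go to different blocks, giving {1} and {2}.
Split {4,7} by δ(·,x) → {4} and {7}.
Refine {3,5} on symbol x: members go to different blocks, giving {3} and {5}.
The partition is now stable with 7 blocks: {1} | {6} | {4} | {3} | {2} | {7} | {5}.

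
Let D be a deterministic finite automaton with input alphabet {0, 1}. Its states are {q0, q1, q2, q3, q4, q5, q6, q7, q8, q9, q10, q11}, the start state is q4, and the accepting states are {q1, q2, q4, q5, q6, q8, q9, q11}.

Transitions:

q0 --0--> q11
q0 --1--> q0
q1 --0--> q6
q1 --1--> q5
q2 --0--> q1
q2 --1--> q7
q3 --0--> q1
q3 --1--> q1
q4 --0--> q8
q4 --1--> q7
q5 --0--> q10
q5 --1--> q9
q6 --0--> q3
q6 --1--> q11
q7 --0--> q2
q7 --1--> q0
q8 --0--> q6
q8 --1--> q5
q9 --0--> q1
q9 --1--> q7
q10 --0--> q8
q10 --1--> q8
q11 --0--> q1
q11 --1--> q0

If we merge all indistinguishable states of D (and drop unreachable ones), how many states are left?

Every state is reachable, so we keep all 12.
Initial partition by acceptance: {q1,q2,q4,q5,q6,q8,q9,q11} | {q0,q3,q7,q10}.
Split {q1,q2,q4,q5,q6,q8,q9,q11} by δ(·,0) → {q1,q2,q4,q8,q9,q11} and {q5,q6}.
Split {q1,q2,q4,q8,q9,q11} by δ(·,0) → {q2,q4,q9,q11} and {q1,q8}.
Split {q0,q3,q7,q10} by δ(·,0) → {q0,q7} and {q3,q10}.
The partition is now stable with 5 blocks: {q2,q4,q9,q11} | {q0,q7} | {q5,q6} | {q1,q8} | {q3,q10}.

5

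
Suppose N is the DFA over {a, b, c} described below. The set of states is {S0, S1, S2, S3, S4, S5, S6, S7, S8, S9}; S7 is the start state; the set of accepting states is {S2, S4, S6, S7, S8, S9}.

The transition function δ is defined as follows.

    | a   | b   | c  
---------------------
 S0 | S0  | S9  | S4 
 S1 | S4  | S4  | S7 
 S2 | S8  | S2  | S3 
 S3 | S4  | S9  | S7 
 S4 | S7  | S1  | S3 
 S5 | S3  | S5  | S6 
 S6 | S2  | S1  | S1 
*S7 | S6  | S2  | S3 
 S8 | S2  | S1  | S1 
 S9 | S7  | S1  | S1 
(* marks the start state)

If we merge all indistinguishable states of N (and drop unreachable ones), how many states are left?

3

States {S0,S5} cannot be reached from the start state, so discard them.
P0 = {S2,S4,S6,S7,S8,S9} | {S1,S3}.
Refine {S2,S4,S6,S7,S8,S9} on symbol b: members go to different blocks, giving {S4,S6,S8,S9} and {S2,S7}.
No further refinement is possible. Final partition (3 blocks): {S4,S6,S8,S9} | {S1,S3} | {S2,S7}.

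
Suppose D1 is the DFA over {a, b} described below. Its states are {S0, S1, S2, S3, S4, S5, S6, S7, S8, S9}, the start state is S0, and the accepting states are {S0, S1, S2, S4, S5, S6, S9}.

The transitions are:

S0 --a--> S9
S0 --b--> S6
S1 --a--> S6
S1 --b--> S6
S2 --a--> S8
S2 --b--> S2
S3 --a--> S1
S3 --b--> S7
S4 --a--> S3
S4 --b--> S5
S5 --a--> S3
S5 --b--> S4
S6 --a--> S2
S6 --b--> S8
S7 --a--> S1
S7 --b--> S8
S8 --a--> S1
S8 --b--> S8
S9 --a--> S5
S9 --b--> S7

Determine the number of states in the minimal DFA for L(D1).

4

Start with accepting vs non-accepting: {S0,S1,S2,S4,S5,S6,S9} | {S3,S7,S8}.
Split {S0,S1,S2,S4,S5,S6,S9} by δ(·,a) → {S0,S1,S6,S9} and {S2,S4,S5}.
Refine {S0,S1,S6,S9} on symbol a: members go to different blocks, giving {S0,S1} and {S6,S9}.
Stable partition: {S0,S1} | {S3,S7,S8} | {S2,S4,S5} | {S6,S9} — 4 equivalence classes.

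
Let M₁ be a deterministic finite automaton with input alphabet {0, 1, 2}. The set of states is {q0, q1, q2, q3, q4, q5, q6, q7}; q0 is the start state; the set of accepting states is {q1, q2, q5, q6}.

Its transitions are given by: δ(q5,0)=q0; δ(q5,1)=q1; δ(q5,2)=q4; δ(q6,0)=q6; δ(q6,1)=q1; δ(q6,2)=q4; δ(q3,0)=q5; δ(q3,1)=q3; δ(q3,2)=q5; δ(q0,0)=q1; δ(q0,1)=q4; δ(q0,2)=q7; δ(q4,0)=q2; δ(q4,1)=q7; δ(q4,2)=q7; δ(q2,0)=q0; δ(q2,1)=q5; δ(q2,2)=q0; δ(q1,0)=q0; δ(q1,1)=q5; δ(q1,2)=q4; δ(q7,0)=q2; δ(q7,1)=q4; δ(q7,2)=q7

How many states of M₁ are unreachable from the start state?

BFS from q0 reaches {q0, q1, q2, q4, q5, q7}; the 2 state(s) q3, q6 are never visited.

2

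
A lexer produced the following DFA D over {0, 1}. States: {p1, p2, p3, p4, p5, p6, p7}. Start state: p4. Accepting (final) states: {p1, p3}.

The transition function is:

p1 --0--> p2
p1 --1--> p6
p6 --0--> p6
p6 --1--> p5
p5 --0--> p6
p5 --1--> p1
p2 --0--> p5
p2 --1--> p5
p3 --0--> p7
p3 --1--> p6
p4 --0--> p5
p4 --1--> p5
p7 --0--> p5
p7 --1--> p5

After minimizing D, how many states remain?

4

First remove the unreachable states {p3,p7}; 5 states remain.
P0 = {p1} | {p2,p4,p5,p6}.
Refine {p2,p4,p5,p6} on symbol 1: members go to different blocks, giving {p2,p4,p6} and {p5}.
On input 0, block {p2,p4,p6} splits into {p2,p4} and {p6}.
No further refinement is possible. Final partition (4 blocks): {p1} | {p2,p4} | {p5} | {p6}.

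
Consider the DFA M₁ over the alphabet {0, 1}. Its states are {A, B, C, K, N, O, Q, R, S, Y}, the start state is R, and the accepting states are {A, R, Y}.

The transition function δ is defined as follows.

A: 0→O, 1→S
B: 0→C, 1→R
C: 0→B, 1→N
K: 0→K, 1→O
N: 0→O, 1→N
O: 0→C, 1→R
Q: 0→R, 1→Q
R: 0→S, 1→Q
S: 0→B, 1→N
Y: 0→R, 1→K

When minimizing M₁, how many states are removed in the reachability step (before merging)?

No path from R leads to A, K, Y; the other 7 states are all reachable.

3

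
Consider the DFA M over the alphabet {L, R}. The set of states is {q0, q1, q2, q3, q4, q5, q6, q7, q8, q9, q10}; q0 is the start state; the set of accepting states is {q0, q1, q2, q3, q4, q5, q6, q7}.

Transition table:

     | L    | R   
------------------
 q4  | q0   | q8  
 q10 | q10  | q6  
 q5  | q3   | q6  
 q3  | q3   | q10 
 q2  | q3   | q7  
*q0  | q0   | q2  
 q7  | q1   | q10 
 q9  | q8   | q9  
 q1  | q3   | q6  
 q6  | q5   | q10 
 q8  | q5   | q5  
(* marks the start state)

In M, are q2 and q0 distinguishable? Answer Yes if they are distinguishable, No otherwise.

Yes

First remove the unreachable states {q4,q8,q9}; 8 states remain.
Initial partition by acceptance: {q0,q1,q2,q3,q5,q6,q7} | {q10}.
On input R, block {q0,q1,q2,q3,q5,q6,q7} splits into {q0,q1,q2,q5} and {q3,q6,q7}.
Split {q0,q1,q2,q5} by δ(·,L) → {q1,q2,q5} and {q0}.
Split {q3,q6,q7} by δ(·,L) → {q6,q7} and {q3}.
Stable partition: {q1,q2,q5} | {q10} | {q6,q7} | {q0} | {q3} — 5 equivalence classes.
q2 and q0 end up in different blocks, so they are distinguishable. For instance, the string 'LR' is accepted from only q0.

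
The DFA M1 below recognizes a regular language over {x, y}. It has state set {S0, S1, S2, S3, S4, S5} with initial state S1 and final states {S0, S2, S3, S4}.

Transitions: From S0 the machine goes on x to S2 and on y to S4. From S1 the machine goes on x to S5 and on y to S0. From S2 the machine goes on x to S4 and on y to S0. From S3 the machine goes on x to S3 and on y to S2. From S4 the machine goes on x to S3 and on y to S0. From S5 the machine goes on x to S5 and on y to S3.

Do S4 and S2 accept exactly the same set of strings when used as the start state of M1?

Every state is reachable, so we keep all 6.
Initial partition by acceptance: {S0,S2,S3,S4} | {S1,S5}.
No further refinement is possible. Final partition (2 blocks): {S0,S2,S3,S4} | {S1,S5}.
S4 and S2 lie in the same block of the stable partition, so they are equivalent — no string distinguishes them.

Yes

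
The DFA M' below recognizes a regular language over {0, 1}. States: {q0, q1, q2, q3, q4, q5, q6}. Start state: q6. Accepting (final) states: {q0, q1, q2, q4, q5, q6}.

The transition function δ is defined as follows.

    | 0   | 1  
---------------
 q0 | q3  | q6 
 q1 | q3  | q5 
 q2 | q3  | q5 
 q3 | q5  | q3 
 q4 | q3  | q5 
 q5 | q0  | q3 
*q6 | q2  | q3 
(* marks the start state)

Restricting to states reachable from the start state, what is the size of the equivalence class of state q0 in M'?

Reachable states from the start: {q0,q2,q3,q5,q6}. Unreachable: {q1,q4} — drop them.
Start with accepting vs non-accepting: {q0,q2,q5,q6} | {q3}.
On input 0, block {q0,q2,q5,q6} splits into {q0,q2} and {q5,q6}.
No further refinement is possible. Final partition (3 blocks): {q0,q2} | {q3} | {q5,q6}.
State q0 belongs to the block {q0,q2}, which has 2 states.

2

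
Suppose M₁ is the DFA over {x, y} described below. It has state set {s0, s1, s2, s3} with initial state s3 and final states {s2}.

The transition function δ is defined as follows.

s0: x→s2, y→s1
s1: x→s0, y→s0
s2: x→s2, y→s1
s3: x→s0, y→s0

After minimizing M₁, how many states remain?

Start with accepting vs non-accepting: {s2} | {s0,s1,s3}.
Split {s0,s1,s3} by δ(·,x) → {s1,s3} and {s0}.
Stable partition: {s2} | {s1,s3} | {s0} — 3 equivalence classes.

3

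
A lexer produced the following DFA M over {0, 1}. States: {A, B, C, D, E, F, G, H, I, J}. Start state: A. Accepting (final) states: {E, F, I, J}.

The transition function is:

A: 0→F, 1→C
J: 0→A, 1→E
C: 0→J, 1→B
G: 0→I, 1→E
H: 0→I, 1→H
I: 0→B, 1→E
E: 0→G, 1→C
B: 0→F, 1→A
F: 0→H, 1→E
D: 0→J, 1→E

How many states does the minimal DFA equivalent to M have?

4

Reachable states from the start: {A,B,C,E,F,G,H,I,J}. Unreachable: {D} — drop them.
P0 = {E,F,I,J} | {A,B,C,G,H}.
On input 1, block {E,F,I,J} splits into {F,I,J} and {E}.
Split {A,B,C,G,H} by δ(·,1) → {A,B,C,H} and {G}.
The partition is now stable with 4 blocks: {F,I,J} | {A,B,C,H} | {E} | {G}.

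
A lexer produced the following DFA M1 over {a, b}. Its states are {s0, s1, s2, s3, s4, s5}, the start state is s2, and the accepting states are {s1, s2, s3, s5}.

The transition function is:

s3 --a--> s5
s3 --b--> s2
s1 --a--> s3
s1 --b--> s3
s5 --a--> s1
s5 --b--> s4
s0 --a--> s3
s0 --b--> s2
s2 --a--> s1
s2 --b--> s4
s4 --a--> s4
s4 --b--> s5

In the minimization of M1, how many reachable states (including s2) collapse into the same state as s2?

First remove the unreachable states {s0}; 5 states remain.
P0 = {s1,s2,s3,s5} | {s4}.
On input b, block {s1,s2,s3,s5} splits into {s1,s3} and {s2,s5}.
Refine {s1,s3} on symbol a: members go to different blocks, giving {s1} and {s3}.
Stable partition: {s1} | {s4} | {s2,s5} | {s3} — 4 equivalence classes.
The equivalence class containing s2 is {s2,s5}, of size 2.

2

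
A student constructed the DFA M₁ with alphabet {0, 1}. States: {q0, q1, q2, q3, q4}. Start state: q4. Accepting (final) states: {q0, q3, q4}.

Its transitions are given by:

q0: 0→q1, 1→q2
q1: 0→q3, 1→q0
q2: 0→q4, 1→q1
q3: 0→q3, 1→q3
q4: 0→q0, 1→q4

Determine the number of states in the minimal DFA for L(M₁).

5

Every state is reachable, so we keep all 5.
Initial partition by acceptance: {q0,q3,q4} | {q1,q2}.
Refine {q0,q3,q4} on symbol 0: members go to different blocks, giving {q3,q4} and {q0}.
Split {q3,q4} by δ(·,0) → {q3} and {q4}.
Split {q1,q2} by δ(·,0) → {q1} and {q2}.
The partition is now stable with 5 blocks: {q3} | {q1} | {q0} | {q4} | {q2}.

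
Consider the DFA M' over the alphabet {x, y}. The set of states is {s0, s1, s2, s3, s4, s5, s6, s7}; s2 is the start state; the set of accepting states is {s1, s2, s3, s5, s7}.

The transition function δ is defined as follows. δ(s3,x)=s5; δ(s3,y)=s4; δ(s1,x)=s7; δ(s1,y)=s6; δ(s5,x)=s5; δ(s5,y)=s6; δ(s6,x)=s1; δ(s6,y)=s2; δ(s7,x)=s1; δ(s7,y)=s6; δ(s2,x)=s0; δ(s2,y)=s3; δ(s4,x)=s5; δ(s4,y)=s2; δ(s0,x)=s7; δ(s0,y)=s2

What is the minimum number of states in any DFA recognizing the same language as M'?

All states are reachable from the start state.
P0 = {s1,s2,s3,s5,s7} | {s0,s4,s6}.
Split {s1,s2,s3,s5,s7} by δ(·,x) → {s1,s3,s5,s7} and {s2}.
The partition is now stable with 3 blocks: {s1,s3,s5,s7} | {s0,s4,s6} | {s2}.

3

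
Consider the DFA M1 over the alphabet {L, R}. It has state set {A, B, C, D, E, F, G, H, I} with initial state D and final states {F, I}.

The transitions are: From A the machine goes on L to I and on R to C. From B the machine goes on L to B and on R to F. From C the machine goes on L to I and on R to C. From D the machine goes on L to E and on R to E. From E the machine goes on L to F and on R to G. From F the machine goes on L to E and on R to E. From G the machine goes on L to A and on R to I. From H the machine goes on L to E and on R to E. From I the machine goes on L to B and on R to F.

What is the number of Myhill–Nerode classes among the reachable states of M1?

7

Reachable states from the start: {A,B,C,D,E,F,G,I}. Unreachable: {H} — drop them.
Initial partition by acceptance: {F,I} | {A,B,C,D,E,G}.
On input R, block {F,I} splits into {F} and {I}.
Refine {A,B,C,D,E,G} on symbol L: members go to different blocks, giving {B,D,G} and {A,C} and {E}.
On input L, block {B,D,G} splits into {B} and {D} and {G}.
The partition is now stable with 7 blocks: {F} | {B} | {I} | {A,C} | {E} | {D} | {G}.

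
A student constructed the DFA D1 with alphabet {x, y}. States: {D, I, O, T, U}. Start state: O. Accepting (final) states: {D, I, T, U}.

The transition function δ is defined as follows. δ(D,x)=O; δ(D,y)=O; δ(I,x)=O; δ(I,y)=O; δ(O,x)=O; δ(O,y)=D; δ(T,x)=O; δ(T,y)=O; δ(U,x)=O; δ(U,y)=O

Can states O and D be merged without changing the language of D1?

No

States {I,T,U} cannot be reached from the start state, so discard them.
P0 = {D} | {O}.
No further refinement is possible. Final partition (2 blocks): {D} | {O}.
O and D end up in different blocks, so they are distinguishable. For instance, the string 'ε' is accepted from only D.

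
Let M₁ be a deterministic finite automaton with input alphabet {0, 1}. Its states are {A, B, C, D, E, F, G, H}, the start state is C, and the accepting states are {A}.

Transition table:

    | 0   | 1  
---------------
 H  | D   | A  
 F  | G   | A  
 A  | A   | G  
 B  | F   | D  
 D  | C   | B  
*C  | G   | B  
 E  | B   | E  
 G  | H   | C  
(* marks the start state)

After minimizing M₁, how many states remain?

Reachable states from the start: {A,B,C,D,F,G,H}. Unreachable: {E} — drop them.
Start with accepting vs non-accepting: {A} | {B,C,D,F,G,H}.
Refine {B,C,D,F,G,H} on symbol 1: members go to different blocks, giving {B,C,D,G} and {F,H}.
On input 0, block {B,C,D,G} splits into {B,G} and {C,D}.
Split {F,H} by δ(·,0) → {F} and {H}.
Split {B,G} by δ(·,0) → {B} and {G}.
Split {C,D} by δ(·,0) → {C} and {D}.
No further refinement is possible. Final partition (7 blocks): {A} | {B} | {F} | {C} | {H} | {G} | {D}.

7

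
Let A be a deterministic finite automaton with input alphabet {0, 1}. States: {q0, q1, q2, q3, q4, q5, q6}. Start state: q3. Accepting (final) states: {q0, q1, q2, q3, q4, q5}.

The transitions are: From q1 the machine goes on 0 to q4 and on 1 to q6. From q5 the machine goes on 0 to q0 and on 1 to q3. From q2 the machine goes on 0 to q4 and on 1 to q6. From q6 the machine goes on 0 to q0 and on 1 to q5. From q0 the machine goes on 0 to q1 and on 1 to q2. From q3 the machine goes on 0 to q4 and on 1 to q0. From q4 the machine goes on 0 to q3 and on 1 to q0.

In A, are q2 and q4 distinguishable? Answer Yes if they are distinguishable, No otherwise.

Yes

All states are reachable from the start state.
Start with accepting vs non-accepting: {q0,q1,q2,q3,q4,q5} | {q6}.
On input 1, block {q0,q1,q2,q3,q4,q5} splits into {q0,q3,q4,q5} and {q1,q2}.
Refine {q0,q3,q4,q5} on symbol 0: members go to different blocks, giving {q3,q4,q5} and {q0}.
On input 0, block {q3,q4,q5} splits into {q3,q4} and {q5}.
No further refinement is possible. Final partition (5 blocks): {q3,q4} | {q6} | {q1,q2} | {q0} | {q5}.
q2 and q4 end up in different blocks, so they are distinguishable. For instance, the string '1' is accepted from only q4.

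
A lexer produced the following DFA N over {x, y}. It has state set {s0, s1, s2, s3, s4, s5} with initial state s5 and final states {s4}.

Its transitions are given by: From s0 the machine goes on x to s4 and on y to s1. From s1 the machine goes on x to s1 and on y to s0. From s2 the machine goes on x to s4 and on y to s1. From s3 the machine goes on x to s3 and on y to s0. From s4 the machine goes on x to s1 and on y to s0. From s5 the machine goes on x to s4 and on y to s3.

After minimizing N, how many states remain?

3

First remove the unreachable states {s2}; 5 states remain.
Start with accepting vs non-accepting: {s4} | {s0,s1,s3,s5}.
Split {s0,s1,s3,s5} by δ(·,x) → {s0,s5} and {s1,s3}.
No further refinement is possible. Final partition (3 blocks): {s4} | {s0,s5} | {s1,s3}.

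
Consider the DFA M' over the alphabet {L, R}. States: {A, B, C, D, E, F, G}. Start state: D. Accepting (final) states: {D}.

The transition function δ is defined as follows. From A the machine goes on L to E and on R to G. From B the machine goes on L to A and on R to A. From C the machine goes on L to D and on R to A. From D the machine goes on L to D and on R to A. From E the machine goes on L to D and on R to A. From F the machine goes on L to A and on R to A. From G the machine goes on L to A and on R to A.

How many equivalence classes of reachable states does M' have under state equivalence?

States {B,C,F} cannot be reached from the start state, so discard them.
Start with accepting vs non-accepting: {D} | {A,E,G}.
Refine {A,E,G} on symbol L: members go to different blocks, giving {A,G} and {E}.
Split {A,G} by δ(·,L) → {A} and {G}.
No further refinement is possible. Final partition (4 blocks): {D} | {A} | {E} | {G}.

4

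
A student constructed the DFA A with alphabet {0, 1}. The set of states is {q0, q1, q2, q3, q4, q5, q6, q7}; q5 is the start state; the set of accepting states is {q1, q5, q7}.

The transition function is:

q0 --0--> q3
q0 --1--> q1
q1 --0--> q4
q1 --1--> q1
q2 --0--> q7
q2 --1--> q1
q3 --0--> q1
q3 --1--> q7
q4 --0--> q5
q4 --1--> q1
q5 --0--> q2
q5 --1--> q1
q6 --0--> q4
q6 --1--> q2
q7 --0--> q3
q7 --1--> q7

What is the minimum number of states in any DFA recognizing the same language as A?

First remove the unreachable states {q0,q6}; 6 states remain.
Initial partition by acceptance: {q1,q5,q7} | {q2,q3,q4}.
No further refinement is possible. Final partition (2 blocks): {q1,q5,q7} | {q2,q3,q4}.

2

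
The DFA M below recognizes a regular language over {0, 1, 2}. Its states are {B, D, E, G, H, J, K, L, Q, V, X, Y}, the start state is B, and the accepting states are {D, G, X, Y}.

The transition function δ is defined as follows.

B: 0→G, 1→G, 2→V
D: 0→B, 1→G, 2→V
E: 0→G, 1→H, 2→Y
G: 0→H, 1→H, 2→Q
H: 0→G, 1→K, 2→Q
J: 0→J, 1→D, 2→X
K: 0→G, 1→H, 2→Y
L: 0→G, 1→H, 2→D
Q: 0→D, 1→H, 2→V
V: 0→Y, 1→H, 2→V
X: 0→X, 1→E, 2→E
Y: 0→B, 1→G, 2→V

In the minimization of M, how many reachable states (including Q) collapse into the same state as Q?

2

States {E,J,L,X} cannot be reached from the start state, so discard them.
P0 = {D,G,Y} | {B,H,K,Q,V}.
On input 1, block {D,G,Y} splits into {D,Y} and {G}.
Split {B,H,K,Q,V} by δ(·,0) → {B,H,K} and {Q,V}.
Split {B,H,K} by δ(·,1) → {H,K} and {B}.
On input 2, block {H,K} splits into {H} and {K}.
The partition is now stable with 6 blocks: {D,Y} | {H} | {G} | {Q,V} | {B} | {K}.
State Q belongs to the block {Q,V}, which has 2 states.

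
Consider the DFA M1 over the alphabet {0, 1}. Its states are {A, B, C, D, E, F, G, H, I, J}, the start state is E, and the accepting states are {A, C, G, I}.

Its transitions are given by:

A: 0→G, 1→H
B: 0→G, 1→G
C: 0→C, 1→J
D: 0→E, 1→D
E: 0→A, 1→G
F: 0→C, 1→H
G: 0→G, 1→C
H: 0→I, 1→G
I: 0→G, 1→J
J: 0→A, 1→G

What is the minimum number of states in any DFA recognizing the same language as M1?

Reachable states from the start: {A,C,E,G,H,I,J}. Unreachable: {B,D,F} — drop them.
P0 = {A,C,G,I} | {E,H,J}.
Refine {A,C,G,I} on symbol 1: members go to different blocks, giving {A,C,I} and {G}.
Split {A,C,I} by δ(·,0) → {A,I} and {C}.
No further refinement is possible. Final partition (4 blocks): {A,I} | {E,H,J} | {G} | {C}.

4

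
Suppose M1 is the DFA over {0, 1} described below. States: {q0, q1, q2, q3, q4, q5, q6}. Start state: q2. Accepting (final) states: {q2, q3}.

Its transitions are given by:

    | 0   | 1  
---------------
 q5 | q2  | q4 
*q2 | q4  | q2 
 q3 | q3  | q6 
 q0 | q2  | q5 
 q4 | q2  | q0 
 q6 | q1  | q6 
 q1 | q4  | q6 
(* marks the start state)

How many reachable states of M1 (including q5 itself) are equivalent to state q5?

First remove the unreachable states {q1,q3,q6}; 4 states remain.
Start with accepting vs non-accepting: {q2} | {q0,q4,q5}.
The partition is now stable with 2 blocks: {q2} | {q0,q4,q5}.
The equivalence class containing q5 is {q0,q4,q5}, of size 3.

3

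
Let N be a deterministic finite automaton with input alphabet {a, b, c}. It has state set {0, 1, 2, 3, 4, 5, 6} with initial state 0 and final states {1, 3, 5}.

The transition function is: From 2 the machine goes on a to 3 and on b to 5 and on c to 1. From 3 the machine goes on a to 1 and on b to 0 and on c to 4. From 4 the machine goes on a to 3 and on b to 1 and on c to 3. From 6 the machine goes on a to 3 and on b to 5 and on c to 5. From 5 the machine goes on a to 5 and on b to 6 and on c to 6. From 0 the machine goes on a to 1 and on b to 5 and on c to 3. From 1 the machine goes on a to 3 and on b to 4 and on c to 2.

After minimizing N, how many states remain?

2

Start with accepting vs non-accepting: {1,3,5} | {0,2,4,6}.
Stable partition: {1,3,5} | {0,2,4,6} — 2 equivalence classes.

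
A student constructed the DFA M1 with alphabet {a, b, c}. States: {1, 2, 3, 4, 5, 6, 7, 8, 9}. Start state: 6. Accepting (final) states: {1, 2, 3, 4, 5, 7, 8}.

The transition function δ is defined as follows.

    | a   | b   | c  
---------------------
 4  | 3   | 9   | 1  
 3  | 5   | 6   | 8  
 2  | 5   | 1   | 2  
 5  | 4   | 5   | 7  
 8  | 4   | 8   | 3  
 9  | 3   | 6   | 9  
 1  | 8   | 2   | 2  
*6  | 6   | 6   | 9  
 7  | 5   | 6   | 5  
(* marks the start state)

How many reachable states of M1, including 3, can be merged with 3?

2

All states are reachable from the start state.
Initial partition by acceptance: {1,2,3,4,5,7,8} | {6,9}.
Split {1,2,3,4,5,7,8} by δ(·,b) → {1,2,5,8} and {3,4,7}.
On input a, block {1,2,5,8} splits into {1,2} and {5,8}.
Split {6,9} by δ(·,a) → {6} and {9}.
On input a, block {3,4,7} splits into {3,7} and {4}.
The partition is now stable with 6 blocks: {1,2} | {6} | {3,7} | {5,8} | {9} | {4}.
State 3 belongs to the block {3,7}, which has 2 states.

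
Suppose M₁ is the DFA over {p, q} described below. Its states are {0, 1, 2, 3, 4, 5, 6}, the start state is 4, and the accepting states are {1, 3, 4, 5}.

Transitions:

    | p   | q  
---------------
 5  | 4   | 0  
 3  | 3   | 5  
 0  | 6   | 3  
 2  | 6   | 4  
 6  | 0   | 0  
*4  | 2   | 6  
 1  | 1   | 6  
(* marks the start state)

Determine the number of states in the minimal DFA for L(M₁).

First remove the unreachable states {1}; 6 states remain.
Initial partition by acceptance: {3,4,5} | {0,2,6}.
Refine {3,4,5} on symbol p: members go to different blocks, giving {3,5} and {4}.
Split {3,5} by δ(·,p) → {3} and {5}.
On input q, block {0,2,6} splits into {0} and {2} and {6}.
The partition is now stable with 6 blocks: {3} | {0} | {4} | {5} | {2} | {6}.

6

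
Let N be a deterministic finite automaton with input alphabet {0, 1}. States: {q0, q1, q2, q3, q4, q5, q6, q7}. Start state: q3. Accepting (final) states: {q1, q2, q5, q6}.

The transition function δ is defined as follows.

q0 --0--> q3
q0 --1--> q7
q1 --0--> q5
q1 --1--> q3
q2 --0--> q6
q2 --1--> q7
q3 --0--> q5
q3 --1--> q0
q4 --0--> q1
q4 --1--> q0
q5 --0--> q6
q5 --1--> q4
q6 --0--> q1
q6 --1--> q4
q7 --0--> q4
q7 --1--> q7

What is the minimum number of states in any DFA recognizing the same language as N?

3

Reachable states from the start: {q0,q1,q3,q4,q5,q6,q7}. Unreachable: {q2} — drop them.
Initial partition by acceptance: {q1,q5,q6} | {q0,q3,q4,q7}.
Refine {q0,q3,q4,q7} on symbol 0: members go to different blocks, giving {q0,q7} and {q3,q4}.
Stable partition: {q1,q5,q6} | {q0,q7} | {q3,q4} — 3 equivalence classes.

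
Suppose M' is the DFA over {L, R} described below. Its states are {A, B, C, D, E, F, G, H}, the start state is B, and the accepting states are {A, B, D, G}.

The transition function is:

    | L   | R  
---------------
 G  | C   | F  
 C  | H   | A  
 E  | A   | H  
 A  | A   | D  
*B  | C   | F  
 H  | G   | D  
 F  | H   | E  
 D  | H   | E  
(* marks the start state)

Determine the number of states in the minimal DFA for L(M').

All states are reachable from the start state.
Initial partition by acceptance: {A,B,D,G} | {C,E,F,H}.
On input L, block {A,B,D,G} splits into {B,D,G} and {A}.
Refine {C,E,F,H} on symbol L: members go to different blocks, giving {C,F} and {E} and {H}.
On input L, block {B,D,G} splits into {B,G} and {D}.
Refine {C,F} on symbol R: members go to different blocks, giving {C} and {F}.
The partition is now stable with 7 blocks: {B,G} | {C} | {A} | {E} | {H} | {D} | {F}.

7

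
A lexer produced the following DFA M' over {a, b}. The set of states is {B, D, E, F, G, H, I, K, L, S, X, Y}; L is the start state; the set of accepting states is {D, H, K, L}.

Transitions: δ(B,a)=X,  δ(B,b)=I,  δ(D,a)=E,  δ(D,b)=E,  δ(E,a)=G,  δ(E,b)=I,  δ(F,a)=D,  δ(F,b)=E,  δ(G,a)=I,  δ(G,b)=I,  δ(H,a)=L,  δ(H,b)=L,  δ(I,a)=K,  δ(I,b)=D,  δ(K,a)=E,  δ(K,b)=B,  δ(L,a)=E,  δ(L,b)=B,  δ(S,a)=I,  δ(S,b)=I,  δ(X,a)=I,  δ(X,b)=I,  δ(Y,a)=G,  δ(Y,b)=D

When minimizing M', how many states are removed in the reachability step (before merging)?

Starting at L and following transitions, the reachable set is {B, D, E, G, I, K, L, X}. That leaves F, H, S, Y unreachable — 4 in total.

4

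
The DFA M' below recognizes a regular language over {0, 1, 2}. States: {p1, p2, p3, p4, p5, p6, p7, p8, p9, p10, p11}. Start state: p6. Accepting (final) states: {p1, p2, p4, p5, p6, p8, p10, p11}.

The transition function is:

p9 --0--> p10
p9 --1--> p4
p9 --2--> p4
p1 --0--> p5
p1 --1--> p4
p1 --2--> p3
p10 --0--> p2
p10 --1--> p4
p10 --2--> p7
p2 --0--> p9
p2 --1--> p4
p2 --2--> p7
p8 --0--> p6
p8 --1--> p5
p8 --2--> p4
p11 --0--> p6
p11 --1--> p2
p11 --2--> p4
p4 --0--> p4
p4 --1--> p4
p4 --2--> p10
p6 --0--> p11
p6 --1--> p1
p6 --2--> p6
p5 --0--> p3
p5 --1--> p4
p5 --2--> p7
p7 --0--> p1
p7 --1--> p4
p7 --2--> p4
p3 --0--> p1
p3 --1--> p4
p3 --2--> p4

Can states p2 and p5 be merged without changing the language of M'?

Yes

Reachable states from the start: {p1,p2,p3,p4,p5,p6,p7,p9,p10,p11}. Unreachable: {p8} — drop them.
Initial partition by acceptance: {p1,p2,p4,p5,p6,p10,p11} | {p3,p7,p9}.
On input 0, block {p1,p2,p4,p5,p6,p10,p11} splits into {p1,p4,p6,p10,p11} and {p2,p5}.
Refine {p1,p4,p6,p10,p11} on symbol 0: members go to different blocks, giving {p4,p6,p11} and {p1,p10}.
Split {p4,p6,p11} by δ(·,1) → {p4} and {p6} and {p11}.
No further refinement is possible. Final partition (6 blocks): {p4} | {p3,p7,p9} | {p2,p5} | {p1,p10} | {p6} | {p11}.
p2 and p5 lie in the same block of the stable partition, so they are equivalent — no string distinguishes them.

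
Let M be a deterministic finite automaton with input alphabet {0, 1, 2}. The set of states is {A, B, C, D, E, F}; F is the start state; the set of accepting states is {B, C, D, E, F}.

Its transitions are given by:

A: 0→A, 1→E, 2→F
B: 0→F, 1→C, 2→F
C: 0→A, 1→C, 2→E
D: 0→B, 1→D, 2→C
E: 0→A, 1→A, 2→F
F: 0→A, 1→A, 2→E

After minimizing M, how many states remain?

2

Reachable states from the start: {A,E,F}. Unreachable: {B,C,D} — drop them.
P0 = {E,F} | {A}.
Stable partition: {E,F} | {A} — 2 equivalence classes.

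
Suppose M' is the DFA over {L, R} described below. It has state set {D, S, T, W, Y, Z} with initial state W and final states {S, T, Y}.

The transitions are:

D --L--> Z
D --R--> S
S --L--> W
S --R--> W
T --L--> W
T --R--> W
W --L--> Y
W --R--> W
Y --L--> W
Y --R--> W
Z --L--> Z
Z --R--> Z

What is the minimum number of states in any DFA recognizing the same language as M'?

2

States {D,S,T,Z} cannot be reached from the start state, so discard them.
Initial partition by acceptance: {Y} | {W}.
The partition is now stable with 2 blocks: {Y} | {W}.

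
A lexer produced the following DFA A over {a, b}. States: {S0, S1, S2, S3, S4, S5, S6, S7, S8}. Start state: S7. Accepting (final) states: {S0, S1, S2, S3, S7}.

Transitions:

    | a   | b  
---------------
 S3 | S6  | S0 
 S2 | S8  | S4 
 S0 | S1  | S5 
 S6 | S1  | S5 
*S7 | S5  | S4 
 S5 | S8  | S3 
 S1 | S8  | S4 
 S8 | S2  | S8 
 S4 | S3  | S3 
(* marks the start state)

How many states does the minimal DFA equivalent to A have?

8

P0 = {S0,S1,S2,S3,S7} | {S4,S5,S6,S8}.
On input a, block {S0,S1,S2,S3,S7} splits into {S1,S2,S3,S7} and {S0}.
Refine {S1,S2,S3,S7} on symbol b: members go to different blocks, giving {S1,S2,S7} and {S3}.
Split {S4,S5,S6,S8} by δ(·,a) → {S6,S8} and {S4} and {S5}.
On input a, block {S1,S2,S7} splits into {S1,S2} and {S7}.
Refine {S6,S8} on symbol b: members go to different blocks, giving {S6} and {S8}.
The partition is now stable with 8 blocks: {S1,S2} | {S6} | {S0} | {S3} | {S4} | {S5} | {S7} | {S8}.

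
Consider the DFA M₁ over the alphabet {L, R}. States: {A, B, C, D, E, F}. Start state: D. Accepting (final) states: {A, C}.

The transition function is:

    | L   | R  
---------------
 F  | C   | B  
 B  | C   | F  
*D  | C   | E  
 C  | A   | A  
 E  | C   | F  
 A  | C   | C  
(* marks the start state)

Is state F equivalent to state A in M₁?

Initial partition by acceptance: {A,C} | {B,D,E,F}.
Stable partition: {A,C} | {B,D,E,F} — 2 equivalence classes.
F and A end up in different blocks, so they are distinguishable. For instance, the string 'ε' is accepted from only A.

No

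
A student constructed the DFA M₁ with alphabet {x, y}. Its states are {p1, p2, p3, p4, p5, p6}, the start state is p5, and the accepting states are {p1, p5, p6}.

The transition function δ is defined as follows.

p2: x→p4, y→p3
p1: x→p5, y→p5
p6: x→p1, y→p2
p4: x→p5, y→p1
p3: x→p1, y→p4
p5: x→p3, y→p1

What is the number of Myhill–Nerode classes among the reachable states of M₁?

States {p2,p6} cannot be reached from the start state, so discard them.
P0 = {p1,p5} | {p3,p4}.
On input x, block {p1,p5} splits into {p1} and {p5}.
Refine {p3,p4} on symbol x: members go to different blocks, giving {p3} and {p4}.
The partition is now stable with 4 blocks: {p1} | {p3} | {p5} | {p4}.

4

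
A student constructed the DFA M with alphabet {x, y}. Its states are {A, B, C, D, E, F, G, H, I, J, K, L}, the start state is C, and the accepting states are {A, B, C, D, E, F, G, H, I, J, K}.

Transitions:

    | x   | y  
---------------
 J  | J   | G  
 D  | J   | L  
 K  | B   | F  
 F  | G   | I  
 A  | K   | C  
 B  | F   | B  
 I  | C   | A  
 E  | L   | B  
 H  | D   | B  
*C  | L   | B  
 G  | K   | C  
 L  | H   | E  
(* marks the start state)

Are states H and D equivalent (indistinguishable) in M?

No

All states are reachable from the start state.
Start with accepting vs non-accepting: {A,B,C,D,E,F,G,H,I,J,K} | {L}.
On input x, block {A,B,C,D,E,F,G,H,I,J,K} splits into {A,B,D,F,G,H,I,J,K} and {C,E}.
Split {A,B,D,F,G,H,I,J,K} by δ(·,x) → {A,B,D,F,G,H,J,K} and {I}.
On input y, block {A,B,D,F,G,H,J,K} splits into {B,H,J,K} and {A,G} and {D} and {F}.
Split {B,H,J,K} by δ(·,x) → {J,K} and {B} and {H}.
On input x, block {J,K} splits into {J} and {K}.
The partition is now stable with 10 blocks: {J} | {L} | {C,E} | {I} | {A,G} | {D} | {F} | {B} | {H} | {K}.
H and D end up in different blocks, so they are distinguishable. For instance, the string 'y' is accepted from only H.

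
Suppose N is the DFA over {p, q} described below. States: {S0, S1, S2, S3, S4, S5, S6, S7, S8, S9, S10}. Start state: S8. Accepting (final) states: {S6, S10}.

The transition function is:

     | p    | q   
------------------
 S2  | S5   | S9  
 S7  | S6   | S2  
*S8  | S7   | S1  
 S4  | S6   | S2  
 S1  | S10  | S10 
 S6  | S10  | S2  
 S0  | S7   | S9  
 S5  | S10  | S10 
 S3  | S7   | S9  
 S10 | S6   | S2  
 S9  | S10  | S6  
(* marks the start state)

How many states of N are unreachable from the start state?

Starting at S8 and following transitions, the reachable set is {S1, S2, S5, S6, S7, S8, S9, S10}. That leaves S0, S3, S4 unreachable — 3 in total.

3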